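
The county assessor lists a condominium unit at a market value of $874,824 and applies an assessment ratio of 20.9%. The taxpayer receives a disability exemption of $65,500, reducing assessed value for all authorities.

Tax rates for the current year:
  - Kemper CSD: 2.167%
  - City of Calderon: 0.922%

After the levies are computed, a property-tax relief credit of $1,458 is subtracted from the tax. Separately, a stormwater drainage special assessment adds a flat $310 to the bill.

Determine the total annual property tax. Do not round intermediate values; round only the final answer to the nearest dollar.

$2,477

Assessed value = $874,824 × 0.209 = $182,838.216
Taxable value = $182,838.216 − $65,500 = $117,338.216
Kemper CSD: $117,338.216 × 0.02167 = $2,542.71914072
City of Calderon: $117,338.216 × 0.00922 = $1,081.85835152
Levies subtotal = $3,624.57749224
After credit = $3,624.57749224 − $1,458 = $2,166.57749224
Total = $2,166.57749224 + $310 = $2,476.57749224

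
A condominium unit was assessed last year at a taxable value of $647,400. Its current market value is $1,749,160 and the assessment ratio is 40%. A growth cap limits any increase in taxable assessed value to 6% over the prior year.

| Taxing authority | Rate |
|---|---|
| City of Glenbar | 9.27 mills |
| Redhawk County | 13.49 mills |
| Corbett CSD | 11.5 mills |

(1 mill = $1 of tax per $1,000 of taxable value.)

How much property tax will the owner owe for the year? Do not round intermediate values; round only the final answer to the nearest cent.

$23,510.72

Uncapped assessed value = $1,749,160 × 0.4 = $699,664
Cap limit = $647,400 × 1.06 = $686,244
Taxable assessed value = min($699,664, $686,244) = $686,244 (cap binds)
City of Glenbar: $686,244 × 0.00927 = $6,361.48188
Redhawk County: $686,244 × 0.01349 = $9,257.43156
Corbett CSD: $686,244 × 0.0115 = $7,891.806
Total = $23,510.71944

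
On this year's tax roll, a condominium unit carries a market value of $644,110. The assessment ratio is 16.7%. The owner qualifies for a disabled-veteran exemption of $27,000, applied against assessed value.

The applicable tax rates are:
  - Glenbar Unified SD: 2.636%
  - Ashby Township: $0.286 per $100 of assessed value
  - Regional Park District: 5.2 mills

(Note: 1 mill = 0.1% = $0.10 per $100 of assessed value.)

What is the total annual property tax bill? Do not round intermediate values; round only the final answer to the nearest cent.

$2,773.09

Assessed value = $644,110 × 0.167 = $107,566.37
Taxable value = $107,566.37 − $27,000 = $80,566.37
Glenbar Unified SD: $80,566.37 × 0.02636 = $2,123.7295132
Ashby Township: $80,566.37 × 0.00286 = $230.4198182
Regional Park District: $80,566.37 × 0.0052 = $418.945124
Total = $2,773.0944554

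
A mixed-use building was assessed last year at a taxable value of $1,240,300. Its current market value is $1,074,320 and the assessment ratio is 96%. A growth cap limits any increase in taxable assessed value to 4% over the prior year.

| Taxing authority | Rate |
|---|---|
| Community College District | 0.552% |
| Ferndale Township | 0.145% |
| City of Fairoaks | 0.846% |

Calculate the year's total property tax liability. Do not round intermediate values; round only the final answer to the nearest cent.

$15,913.69

Uncapped assessed value = $1,074,320 × 0.96 = $1,031,347.2
Cap limit = $1,240,300 × 1.04 = $1,289,912
Taxable assessed value = min($1,031,347.2, $1,289,912) = $1,031,347.2 (cap does not bind)
Community College District: $1,031,347.2 × 0.00552 = $5,693.036544
Ferndale Township: $1,031,347.2 × 0.00145 = $1,495.45344
City of Fairoaks: $1,031,347.2 × 0.00846 = $8,725.197312
Total = $15,913.687296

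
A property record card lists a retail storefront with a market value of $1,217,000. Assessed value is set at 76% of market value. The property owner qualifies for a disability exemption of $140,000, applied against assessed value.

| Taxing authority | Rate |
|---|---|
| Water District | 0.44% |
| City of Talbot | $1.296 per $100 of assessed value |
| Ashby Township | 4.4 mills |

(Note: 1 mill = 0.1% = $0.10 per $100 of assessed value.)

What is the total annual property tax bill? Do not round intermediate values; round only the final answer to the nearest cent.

Assessed value = $1,217,000 × 0.76 = $924,920
Taxable value = $924,920 − $140,000 = $784,920
Water District: $784,920 × 0.0044 = $3,453.648
City of Talbot: $784,920 × 0.01296 = $10,172.5632
Ashby Township: $784,920 × 0.0044 = $3,453.648
Total = $17,079.8592

$17,079.86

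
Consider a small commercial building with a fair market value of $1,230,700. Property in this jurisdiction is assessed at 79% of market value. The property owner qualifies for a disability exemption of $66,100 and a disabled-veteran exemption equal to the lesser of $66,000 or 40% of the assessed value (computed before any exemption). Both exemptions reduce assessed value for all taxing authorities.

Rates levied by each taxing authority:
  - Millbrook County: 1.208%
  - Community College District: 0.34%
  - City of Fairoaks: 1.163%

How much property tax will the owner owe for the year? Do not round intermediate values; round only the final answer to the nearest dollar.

Assessed value = $1,230,700 × 0.79 = $972,253
Disabled-veteran exemption = min($66,000, 40% × $972,253) = min($66,000, $388,901.2) = $66,000 (dollar cap binds)
Taxable value = $972,253 − $66,100 − $66,000 = $840,153
Millbrook County: $840,153 × 0.01208 = $10,149.04824
Community College District: $840,153 × 0.0034 = $2,856.5202
City of Fairoaks: $840,153 × 0.01163 = $9,770.97939
Total = $22,776.54783

$22,777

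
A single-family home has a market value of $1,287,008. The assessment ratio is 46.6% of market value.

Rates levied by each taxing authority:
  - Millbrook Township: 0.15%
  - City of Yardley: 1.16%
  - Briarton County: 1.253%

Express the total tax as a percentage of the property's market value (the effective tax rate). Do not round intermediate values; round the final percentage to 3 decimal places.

Assessed value = $1,287,008 × 0.466 = $599,745.728
Millbrook Township: $599,745.728 × 0.0015 = $899.618592
City of Yardley: $599,745.728 × 0.0116 = $6,957.0504448
Briarton County: $599,745.728 × 0.01253 = $7,514.81397184
Total tax = $15,371.48300864
Effective rate = $15,371.48300864 ÷ $1,287,008 = 1.194% of market value

1.194%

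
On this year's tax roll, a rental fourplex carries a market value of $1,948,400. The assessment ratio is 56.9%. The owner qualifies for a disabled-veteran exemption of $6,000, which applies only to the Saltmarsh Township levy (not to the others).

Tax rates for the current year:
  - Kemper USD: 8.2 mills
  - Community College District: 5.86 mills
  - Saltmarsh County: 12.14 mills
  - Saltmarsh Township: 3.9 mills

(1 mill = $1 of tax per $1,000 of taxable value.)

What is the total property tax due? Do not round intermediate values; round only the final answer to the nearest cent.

$33,346.65

Assessed value = $1,948,400 × 0.569 = $1,108,639.6
Kemper USD: $1,108,639.6 × 0.0082 = $9,090.84472
Community College District: $1,108,639.6 × 0.00586 = $6,496.628056
Saltmarsh County: $1,108,639.6 × 0.01214 = $13,458.884744
Saltmarsh Township: ($1,108,639.6 − $6,000) × 0.0039 = $1,102,639.6 × 0.0039 = $4,300.29444
Total = $33,346.65196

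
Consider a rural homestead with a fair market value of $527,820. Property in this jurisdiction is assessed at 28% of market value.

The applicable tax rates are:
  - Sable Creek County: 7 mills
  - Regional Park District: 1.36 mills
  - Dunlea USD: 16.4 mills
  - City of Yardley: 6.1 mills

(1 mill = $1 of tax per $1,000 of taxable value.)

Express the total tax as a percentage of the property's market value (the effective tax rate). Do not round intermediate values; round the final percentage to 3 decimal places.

Assessed value = $527,820 × 0.28 = $147,789.6
Sable Creek County: $147,789.6 × 0.007 = $1,034.5272
Regional Park District: $147,789.6 × 0.00136 = $200.993856
Dunlea USD: $147,789.6 × 0.0164 = $2,423.74944
City of Yardley: $147,789.6 × 0.0061 = $901.51656
Total tax = $4,560.787056
Effective rate = $4,560.787056 ÷ $527,820 = 0.864% of market value

0.864%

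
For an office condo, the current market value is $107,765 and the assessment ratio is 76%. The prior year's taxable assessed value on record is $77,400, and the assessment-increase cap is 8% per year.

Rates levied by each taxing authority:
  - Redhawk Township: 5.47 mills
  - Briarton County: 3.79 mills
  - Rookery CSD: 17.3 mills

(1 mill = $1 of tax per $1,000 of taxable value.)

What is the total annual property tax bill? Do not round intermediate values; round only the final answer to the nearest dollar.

$2,175

Uncapped assessed value = $107,765 × 0.76 = $81,901.4
Cap limit = $77,400 × 1.08 = $83,592
Taxable assessed value = min($81,901.4, $83,592) = $81,901.4 (cap does not bind)
Redhawk Township: $81,901.4 × 0.00547 = $448.000658
Briarton County: $81,901.4 × 0.00379 = $310.406306
Rookery CSD: $81,901.4 × 0.0173 = $1,416.89422
Total = $2,175.301184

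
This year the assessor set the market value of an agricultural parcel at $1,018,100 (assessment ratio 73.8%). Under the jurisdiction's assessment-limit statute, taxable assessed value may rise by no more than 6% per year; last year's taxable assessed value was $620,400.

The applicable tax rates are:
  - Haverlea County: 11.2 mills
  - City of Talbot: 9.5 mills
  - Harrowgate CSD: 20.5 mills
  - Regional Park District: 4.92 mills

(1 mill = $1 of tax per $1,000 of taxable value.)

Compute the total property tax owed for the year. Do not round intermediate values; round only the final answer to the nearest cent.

Uncapped assessed value = $1,018,100 × 0.738 = $751,357.8
Cap limit = $620,400 × 1.06 = $657,624
Taxable assessed value = min($751,357.8, $657,624) = $657,624 (cap binds)
Haverlea County: $657,624 × 0.0112 = $7,365.3888
City of Talbot: $657,624 × 0.0095 = $6,247.428
Harrowgate CSD: $657,624 × 0.0205 = $13,481.292
Regional Park District: $657,624 × 0.00492 = $3,235.51008
Total = $30,329.61888

$30,329.62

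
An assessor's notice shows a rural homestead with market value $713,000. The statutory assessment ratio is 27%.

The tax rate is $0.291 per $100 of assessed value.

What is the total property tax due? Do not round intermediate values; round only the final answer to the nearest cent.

$560.20

Assessed value = $713,000 × 0.27 = $192,510
Tax = $192,510 × 0.00291 = $560.2041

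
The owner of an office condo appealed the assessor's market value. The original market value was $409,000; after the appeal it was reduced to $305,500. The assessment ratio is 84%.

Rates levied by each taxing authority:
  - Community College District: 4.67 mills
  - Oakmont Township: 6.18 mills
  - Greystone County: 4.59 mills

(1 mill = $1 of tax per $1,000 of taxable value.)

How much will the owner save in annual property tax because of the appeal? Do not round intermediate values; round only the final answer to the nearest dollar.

Old assessed value = $409,000 × 0.84 = $343,560
New assessed value = $305,500 × 0.84 = $256,620
Combined rate = 0.00467 + 0.00618 + 0.00459 = 0.01544
Old tax = $343,560 × 0.01544 = $5,304.5664
New tax = $256,620 × 0.01544 = $3,962.2128
Reduction = $5,304.5664 − $3,962.2128 = $1,342.3536

$1,342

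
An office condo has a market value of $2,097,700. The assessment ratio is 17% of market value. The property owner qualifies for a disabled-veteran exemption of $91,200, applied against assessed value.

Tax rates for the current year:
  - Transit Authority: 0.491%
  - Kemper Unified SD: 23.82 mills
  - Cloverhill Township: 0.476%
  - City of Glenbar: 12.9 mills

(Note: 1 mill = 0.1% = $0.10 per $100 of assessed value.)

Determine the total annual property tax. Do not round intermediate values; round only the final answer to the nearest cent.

$12,312.32

Assessed value = $2,097,700 × 0.17 = $356,609
Taxable value = $356,609 − $91,200 = $265,409
Transit Authority: $265,409 × 0.00491 = $1,303.15819
Kemper Unified SD: $265,409 × 0.02382 = $6,322.04238
Cloverhill Township: $265,409 × 0.00476 = $1,263.34684
City of Glenbar: $265,409 × 0.0129 = $3,423.7761
Total = $12,312.32351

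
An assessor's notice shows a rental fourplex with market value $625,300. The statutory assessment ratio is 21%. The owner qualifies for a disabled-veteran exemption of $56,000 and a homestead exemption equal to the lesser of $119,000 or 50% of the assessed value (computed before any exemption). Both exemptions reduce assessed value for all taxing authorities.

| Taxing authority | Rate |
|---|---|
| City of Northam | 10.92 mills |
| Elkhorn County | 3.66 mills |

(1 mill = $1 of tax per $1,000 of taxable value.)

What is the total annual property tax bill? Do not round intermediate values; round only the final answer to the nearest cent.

$140.79

Assessed value = $625,300 × 0.21 = $131,313
Homestead exemption = min($119,000, 50% × $131,313) = min($119,000, $65,656.5) = $65,656.5 (percentage binds)
Taxable value = $131,313 − $56,000 − $65,656.5 = $9,656.5
City of Northam: $9,656.5 × 0.01092 = $105.44898
Elkhorn County: $9,656.5 × 0.00366 = $35.34279
Total = $140.79177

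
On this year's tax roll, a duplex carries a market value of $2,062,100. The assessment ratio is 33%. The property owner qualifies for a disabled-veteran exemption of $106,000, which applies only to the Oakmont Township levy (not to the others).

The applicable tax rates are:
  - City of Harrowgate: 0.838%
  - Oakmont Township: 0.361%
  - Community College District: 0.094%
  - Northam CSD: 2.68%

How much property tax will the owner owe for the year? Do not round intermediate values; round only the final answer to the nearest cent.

$26,653.33

Assessed value = $2,062,100 × 0.33 = $680,493
City of Harrowgate: $680,493 × 0.00838 = $5,702.53134
Oakmont Township: ($680,493 − $106,000) × 0.00361 = $574,493 × 0.00361 = $2,073.91973
Community College District: $680,493 × 0.00094 = $639.66342
Northam CSD: $680,493 × 0.0268 = $18,237.2124
Total = $26,653.32689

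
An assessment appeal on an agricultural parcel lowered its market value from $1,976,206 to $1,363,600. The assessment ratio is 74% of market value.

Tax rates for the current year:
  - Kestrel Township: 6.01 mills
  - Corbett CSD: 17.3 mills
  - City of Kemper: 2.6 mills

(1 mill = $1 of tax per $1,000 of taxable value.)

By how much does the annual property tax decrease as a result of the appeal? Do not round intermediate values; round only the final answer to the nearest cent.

Old assessed value = $1,976,206 × 0.74 = $1,462,392.44
New assessed value = $1,363,600 × 0.74 = $1,009,064
Combined rate = 0.00601 + 0.0173 + 0.0026 = 0.02591
Old tax = $1,462,392.44 × 0.02591 = $37,890.5881204
New tax = $1,009,064 × 0.02591 = $26,144.84824
Reduction = $37,890.5881204 − $26,144.84824 = $11,745.7398804

$11,745.74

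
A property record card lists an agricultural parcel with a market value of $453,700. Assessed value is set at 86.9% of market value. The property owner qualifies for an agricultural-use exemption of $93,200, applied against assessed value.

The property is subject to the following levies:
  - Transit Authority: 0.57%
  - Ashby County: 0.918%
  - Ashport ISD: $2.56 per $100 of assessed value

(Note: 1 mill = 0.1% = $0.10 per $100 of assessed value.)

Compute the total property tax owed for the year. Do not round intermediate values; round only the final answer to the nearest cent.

Assessed value = $453,700 × 0.869 = $394,265.3
Taxable value = $394,265.3 − $93,200 = $301,065.3
Transit Authority: $301,065.3 × 0.0057 = $1,716.07221
Ashby County: $301,065.3 × 0.00918 = $2,763.779454
Ashport ISD: $301,065.3 × 0.0256 = $7,707.27168
Total = $12,187.123344

$12,187.12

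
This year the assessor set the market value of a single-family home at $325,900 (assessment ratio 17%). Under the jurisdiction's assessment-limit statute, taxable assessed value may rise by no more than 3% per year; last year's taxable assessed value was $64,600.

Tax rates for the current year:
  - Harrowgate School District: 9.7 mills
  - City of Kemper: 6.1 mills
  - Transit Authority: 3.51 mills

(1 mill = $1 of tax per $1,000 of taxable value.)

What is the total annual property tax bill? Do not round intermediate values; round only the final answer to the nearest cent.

Uncapped assessed value = $325,900 × 0.17 = $55,403
Cap limit = $64,600 × 1.03 = $66,538
Taxable assessed value = min($55,403, $66,538) = $55,403 (cap does not bind)
Harrowgate School District: $55,403 × 0.0097 = $537.4091
City of Kemper: $55,403 × 0.0061 = $337.9583
Transit Authority: $55,403 × 0.00351 = $194.46453
Total = $1,069.83193

$1,069.83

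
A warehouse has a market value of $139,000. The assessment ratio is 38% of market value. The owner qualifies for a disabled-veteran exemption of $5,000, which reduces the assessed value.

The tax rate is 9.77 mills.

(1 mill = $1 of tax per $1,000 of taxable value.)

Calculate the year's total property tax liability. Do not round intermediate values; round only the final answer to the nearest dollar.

$467

Assessed value = $139,000 × 0.38 = $52,820
Taxable value = $52,820 − $5,000 = $47,820
Tax = $47,820 × 0.00977 = $467.2014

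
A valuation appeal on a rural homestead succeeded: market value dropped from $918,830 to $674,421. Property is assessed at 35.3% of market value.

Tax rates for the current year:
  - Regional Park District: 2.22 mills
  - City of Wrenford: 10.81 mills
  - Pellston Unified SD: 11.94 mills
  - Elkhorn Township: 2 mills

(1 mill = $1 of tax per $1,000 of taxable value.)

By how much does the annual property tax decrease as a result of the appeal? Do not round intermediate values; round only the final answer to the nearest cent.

Old assessed value = $918,830 × 0.353 = $324,346.99
New assessed value = $674,421 × 0.353 = $238,070.613
Combined rate = 0.00222 + 0.01081 + 0.01194 + 0.002 = 0.02697
Old tax = $324,346.99 × 0.02697 = $8,747.6383203
New tax = $238,070.613 × 0.02697 = $6,420.76443261
Reduction = $8,747.6383203 − $6,420.76443261 = $2,326.87388769

$2,326.87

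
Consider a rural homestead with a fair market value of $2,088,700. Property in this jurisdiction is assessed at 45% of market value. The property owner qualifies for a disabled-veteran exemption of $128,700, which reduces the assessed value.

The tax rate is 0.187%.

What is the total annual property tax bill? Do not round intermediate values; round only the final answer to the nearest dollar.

Assessed value = $2,088,700 × 0.45 = $939,915
Taxable value = $939,915 − $128,700 = $811,215
Tax = $811,215 × 0.00187 = $1,516.97205

$1,517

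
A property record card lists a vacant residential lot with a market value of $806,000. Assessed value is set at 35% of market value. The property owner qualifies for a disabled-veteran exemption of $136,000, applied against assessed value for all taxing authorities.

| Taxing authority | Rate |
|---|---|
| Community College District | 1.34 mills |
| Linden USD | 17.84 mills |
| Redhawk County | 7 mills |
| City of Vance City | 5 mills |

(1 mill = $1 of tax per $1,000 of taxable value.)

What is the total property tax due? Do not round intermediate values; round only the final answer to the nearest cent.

Assessed value = $806,000 × 0.35 = $282,100
Taxable value = $282,100 − $136,000 = $146,100
Community College District: $146,100 × 0.00134 = $195.774
Linden USD: $146,100 × 0.01784 = $2,606.424
Redhawk County: $146,100 × 0.007 = $1,022.7
City of Vance City: $146,100 × 0.005 = $730.5
Total = $195.774 + $2,606.424 + $1,022.7 + $730.5 = $4,555.398

$4,555.40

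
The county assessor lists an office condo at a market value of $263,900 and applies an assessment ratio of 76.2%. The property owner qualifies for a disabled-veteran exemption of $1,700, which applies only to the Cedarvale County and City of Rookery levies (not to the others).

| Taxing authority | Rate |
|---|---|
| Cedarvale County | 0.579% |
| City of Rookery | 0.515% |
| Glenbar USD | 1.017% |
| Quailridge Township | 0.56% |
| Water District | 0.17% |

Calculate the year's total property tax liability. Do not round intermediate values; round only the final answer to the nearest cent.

$5,694.42

Assessed value = $263,900 × 0.762 = $201,091.8
Cedarvale County: ($201,091.8 − $1,700) × 0.00579 = $199,391.8 × 0.00579 = $1,154.478522
City of Rookery: ($201,091.8 − $1,700) × 0.00515 = $199,391.8 × 0.00515 = $1,026.86777
Glenbar USD: $201,091.8 × 0.01017 = $2,045.103606
Quailridge Township: $201,091.8 × 0.0056 = $1,126.11408
Water District: $201,091.8 × 0.0017 = $341.85606
Total = $5,694.420038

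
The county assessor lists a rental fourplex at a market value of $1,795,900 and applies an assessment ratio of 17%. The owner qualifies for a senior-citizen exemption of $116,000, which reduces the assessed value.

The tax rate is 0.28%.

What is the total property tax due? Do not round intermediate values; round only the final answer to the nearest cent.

Assessed value = $1,795,900 × 0.17 = $305,303
Taxable value = $305,303 − $116,000 = $189,303
Tax = $189,303 × 0.0028 = $530.0484

$530.05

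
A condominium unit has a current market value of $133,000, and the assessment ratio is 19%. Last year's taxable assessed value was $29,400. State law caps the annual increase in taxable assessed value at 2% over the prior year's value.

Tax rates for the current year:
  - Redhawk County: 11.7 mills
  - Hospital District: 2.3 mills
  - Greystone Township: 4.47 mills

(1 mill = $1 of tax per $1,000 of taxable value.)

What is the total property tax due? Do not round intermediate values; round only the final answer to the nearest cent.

Uncapped assessed value = $133,000 × 0.19 = $25,270
Cap limit = $29,400 × 1.02 = $29,988
Taxable assessed value = min($25,270, $29,988) = $25,270 (cap does not bind)
Redhawk County: $25,270 × 0.0117 = $295.659
Hospital District: $25,270 × 0.0023 = $58.121
Greystone Township: $25,270 × 0.00447 = $112.9569
Total = $466.7369

$466.74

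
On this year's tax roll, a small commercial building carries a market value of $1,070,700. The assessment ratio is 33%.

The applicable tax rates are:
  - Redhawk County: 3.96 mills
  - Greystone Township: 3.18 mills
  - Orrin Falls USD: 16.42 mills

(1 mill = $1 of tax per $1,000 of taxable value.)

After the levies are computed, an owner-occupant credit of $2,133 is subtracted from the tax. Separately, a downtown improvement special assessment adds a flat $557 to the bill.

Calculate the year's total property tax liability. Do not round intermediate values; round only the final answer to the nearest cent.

Assessed value = $1,070,700 × 0.33 = $353,331
Redhawk County: $353,331 × 0.00396 = $1,399.19076
Greystone Township: $353,331 × 0.00318 = $1,123.59258
Orrin Falls USD: $353,331 × 0.01642 = $5,801.69502
Levies subtotal = $8,324.47836
After credit = $8,324.47836 − $2,133 = $6,191.47836
Total = $6,191.47836 + $557 = $6,748.47836

$6,748.48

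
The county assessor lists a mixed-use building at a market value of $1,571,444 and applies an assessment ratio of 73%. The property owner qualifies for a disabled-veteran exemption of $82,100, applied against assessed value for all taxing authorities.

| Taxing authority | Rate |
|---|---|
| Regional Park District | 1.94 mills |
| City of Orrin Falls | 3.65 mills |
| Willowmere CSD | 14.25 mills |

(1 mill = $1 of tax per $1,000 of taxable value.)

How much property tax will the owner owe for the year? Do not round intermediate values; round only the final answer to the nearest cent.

$21,130.67

Assessed value = $1,571,444 × 0.73 = $1,147,154.12
Taxable value = $1,147,154.12 − $82,100 = $1,065,054.12
Regional Park District: $1,065,054.12 × 0.00194 = $2,066.2049928
City of Orrin Falls: $1,065,054.12 × 0.00365 = $3,887.447538
Willowmere CSD: $1,065,054.12 × 0.01425 = $15,177.02121
Total = $2,066.2049928 + $3,887.447538 + $15,177.02121 = $21,130.6737408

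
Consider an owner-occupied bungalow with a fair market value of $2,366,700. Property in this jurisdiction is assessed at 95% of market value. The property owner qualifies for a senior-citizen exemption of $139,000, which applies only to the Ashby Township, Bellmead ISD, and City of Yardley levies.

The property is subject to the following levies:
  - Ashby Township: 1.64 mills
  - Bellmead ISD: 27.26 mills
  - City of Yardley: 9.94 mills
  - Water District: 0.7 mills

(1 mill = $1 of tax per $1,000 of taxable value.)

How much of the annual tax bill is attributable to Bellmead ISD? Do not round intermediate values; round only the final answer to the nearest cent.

$57,501.29

Assessed value = $2,366,700 × 0.95 = $2,248,365
Bellmead ISD taxable value = $2,248,365 − $139,000 = $2,109,365
Bellmead ISD levy = $2,109,365 × 0.02726 = $57,501.2899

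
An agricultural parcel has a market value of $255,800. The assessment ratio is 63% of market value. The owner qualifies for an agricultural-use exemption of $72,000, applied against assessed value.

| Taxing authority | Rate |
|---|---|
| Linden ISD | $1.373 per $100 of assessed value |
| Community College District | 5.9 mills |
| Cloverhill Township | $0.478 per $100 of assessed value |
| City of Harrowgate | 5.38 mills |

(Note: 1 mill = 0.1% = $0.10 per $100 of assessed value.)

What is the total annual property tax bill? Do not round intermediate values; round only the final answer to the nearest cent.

Assessed value = $255,800 × 0.63 = $161,154
Taxable value = $161,154 − $72,000 = $89,154
Linden ISD: $89,154 × 0.01373 = $1,224.08442
Community College District: $89,154 × 0.0059 = $526.0086
Cloverhill Township: $89,154 × 0.00478 = $426.15612
City of Harrowgate: $89,154 × 0.00538 = $479.64852
Total = $2,655.89766

$2,655.90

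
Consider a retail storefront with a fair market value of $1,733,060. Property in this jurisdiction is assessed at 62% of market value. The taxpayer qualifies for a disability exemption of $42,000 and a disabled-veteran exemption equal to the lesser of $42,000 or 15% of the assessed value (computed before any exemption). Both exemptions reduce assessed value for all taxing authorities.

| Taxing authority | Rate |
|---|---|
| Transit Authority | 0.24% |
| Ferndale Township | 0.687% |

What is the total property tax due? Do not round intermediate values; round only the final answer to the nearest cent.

Assessed value = $1,733,060 × 0.62 = $1,074,497.2
Disabled-veteran exemption = min($42,000, 15% × $1,074,497.2) = min($42,000, $161,174.58) = $42,000 (dollar cap binds)
Taxable value = $1,074,497.2 − $42,000 − $42,000 = $990,497.2
Transit Authority: $990,497.2 × 0.0024 = $2,377.19328
Ferndale Township: $990,497.2 × 0.00687 = $6,804.715764
Total = $9,181.909044

$9,181.91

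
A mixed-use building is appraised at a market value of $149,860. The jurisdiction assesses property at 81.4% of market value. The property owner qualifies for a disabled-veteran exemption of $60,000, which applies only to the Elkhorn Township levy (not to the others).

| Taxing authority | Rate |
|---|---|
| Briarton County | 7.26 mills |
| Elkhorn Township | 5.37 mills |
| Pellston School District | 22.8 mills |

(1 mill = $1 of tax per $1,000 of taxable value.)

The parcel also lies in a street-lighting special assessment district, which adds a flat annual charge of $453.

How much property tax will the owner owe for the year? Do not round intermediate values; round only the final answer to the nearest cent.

$4,452.77

Assessed value = $149,860 × 0.814 = $121,986.04
Briarton County: $121,986.04 × 0.00726 = $885.6186504
Elkhorn Township: ($121,986.04 − $60,000) × 0.00537 = $61,986.04 × 0.00537 = $332.8650348
Pellston School District: $121,986.04 × 0.0228 = $2,781.281712
Levies subtotal = $3,999.7653972
Total = $3,999.7653972 + $453 = $4,452.7653972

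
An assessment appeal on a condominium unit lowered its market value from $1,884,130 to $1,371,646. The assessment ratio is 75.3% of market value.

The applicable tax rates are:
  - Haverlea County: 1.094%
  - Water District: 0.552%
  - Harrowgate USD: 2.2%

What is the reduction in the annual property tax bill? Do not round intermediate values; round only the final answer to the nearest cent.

Old assessed value = $1,884,130 × 0.753 = $1,418,749.89
New assessed value = $1,371,646 × 0.753 = $1,032,849.438
Combined rate = 0.01094 + 0.00552 + 0.022 = 0.03846
Old tax = $1,418,749.89 × 0.03846 = $54,565.1207694
New tax = $1,032,849.438 × 0.03846 = $39,723.38938548
Reduction = $54,565.1207694 − $39,723.38938548 = $14,841.73138392

$14,841.73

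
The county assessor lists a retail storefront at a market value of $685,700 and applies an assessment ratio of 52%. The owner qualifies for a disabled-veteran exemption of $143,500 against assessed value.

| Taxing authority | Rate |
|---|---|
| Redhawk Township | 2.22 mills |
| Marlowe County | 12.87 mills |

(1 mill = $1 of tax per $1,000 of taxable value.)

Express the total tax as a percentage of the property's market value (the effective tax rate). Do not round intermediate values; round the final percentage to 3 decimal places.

Assessed value = $685,700 × 0.52 = $356,564
Taxable value = $356,564 − $143,500 = $213,064
Redhawk Township: $213,064 × 0.00222 = $473.00208
Marlowe County: $213,064 × 0.01287 = $2,742.13368
Total tax = $3,215.13576
Effective rate = $3,215.13576 ÷ $685,700 = 0.469% of market value

0.469%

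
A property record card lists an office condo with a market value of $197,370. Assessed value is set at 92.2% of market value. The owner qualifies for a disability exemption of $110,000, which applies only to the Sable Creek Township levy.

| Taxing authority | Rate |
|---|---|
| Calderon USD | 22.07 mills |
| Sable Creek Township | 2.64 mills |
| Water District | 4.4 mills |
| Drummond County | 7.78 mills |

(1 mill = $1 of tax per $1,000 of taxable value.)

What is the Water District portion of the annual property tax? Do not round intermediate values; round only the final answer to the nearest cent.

Assessed value = $197,370 × 0.922 = $181,975.14
Water District taxable value = $181,975.14 (exemption does not apply)
Water District levy = $181,975.14 × 0.0044 = $800.690616

$800.69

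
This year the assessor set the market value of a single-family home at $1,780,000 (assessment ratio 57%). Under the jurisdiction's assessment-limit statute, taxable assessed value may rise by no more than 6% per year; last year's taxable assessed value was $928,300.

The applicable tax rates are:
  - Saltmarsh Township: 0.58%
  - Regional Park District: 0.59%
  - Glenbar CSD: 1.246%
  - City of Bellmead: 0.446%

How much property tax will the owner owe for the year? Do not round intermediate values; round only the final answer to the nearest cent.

$28,162.02

Uncapped assessed value = $1,780,000 × 0.57 = $1,014,600
Cap limit = $928,300 × 1.06 = $983,998
Taxable assessed value = min($1,014,600, $983,998) = $983,998 (cap binds)
Saltmarsh Township: $983,998 × 0.0058 = $5,707.1884
Regional Park District: $983,998 × 0.0059 = $5,805.5882
Glenbar CSD: $983,998 × 0.01246 = $12,260.61508
City of Bellmead: $983,998 × 0.00446 = $4,388.63108
Total = $28,162.02276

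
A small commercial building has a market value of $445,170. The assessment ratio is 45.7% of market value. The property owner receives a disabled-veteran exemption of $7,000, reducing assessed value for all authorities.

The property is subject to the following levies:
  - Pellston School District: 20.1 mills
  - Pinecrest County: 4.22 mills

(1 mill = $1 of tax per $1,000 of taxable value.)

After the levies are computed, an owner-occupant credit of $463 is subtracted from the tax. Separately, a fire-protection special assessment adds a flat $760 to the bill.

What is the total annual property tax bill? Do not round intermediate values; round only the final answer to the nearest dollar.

$5,074

Assessed value = $445,170 × 0.457 = $203,442.69
Taxable value = $203,442.69 − $7,000 = $196,442.69
Pellston School District: $196,442.69 × 0.0201 = $3,948.498069
Pinecrest County: $196,442.69 × 0.00422 = $828.9881518
Levies subtotal = $4,777.4862208
After credit = $4,777.4862208 − $463 = $4,314.4862208
Total = $4,314.4862208 + $760 = $5,074.4862208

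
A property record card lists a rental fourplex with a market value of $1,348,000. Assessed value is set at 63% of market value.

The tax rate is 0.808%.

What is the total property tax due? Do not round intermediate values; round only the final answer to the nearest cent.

$6,861.86

Assessed value = $1,348,000 × 0.63 = $849,240
Tax = $849,240 × 0.00808 = $6,861.8592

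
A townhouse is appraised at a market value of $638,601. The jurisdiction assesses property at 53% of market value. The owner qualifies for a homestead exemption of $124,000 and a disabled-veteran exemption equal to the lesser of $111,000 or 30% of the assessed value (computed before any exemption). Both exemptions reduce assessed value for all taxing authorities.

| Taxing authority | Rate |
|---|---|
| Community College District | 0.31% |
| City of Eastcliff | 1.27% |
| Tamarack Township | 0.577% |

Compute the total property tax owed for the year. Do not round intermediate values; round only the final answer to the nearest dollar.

Assessed value = $638,601 × 0.53 = $338,458.53
Disabled-veteran exemption = min($111,000, 30% × $338,458.53) = min($111,000, $101,537.559) = $101,537.559 (percentage binds)
Taxable value = $338,458.53 − $124,000 − $101,537.559 = $112,920.971
Community College District: $112,920.971 × 0.0031 = $350.0550101
City of Eastcliff: $112,920.971 × 0.0127 = $1,434.0963317
Tamarack Township: $112,920.971 × 0.00577 = $651.55400267
Total = $2,435.70534447

$2,436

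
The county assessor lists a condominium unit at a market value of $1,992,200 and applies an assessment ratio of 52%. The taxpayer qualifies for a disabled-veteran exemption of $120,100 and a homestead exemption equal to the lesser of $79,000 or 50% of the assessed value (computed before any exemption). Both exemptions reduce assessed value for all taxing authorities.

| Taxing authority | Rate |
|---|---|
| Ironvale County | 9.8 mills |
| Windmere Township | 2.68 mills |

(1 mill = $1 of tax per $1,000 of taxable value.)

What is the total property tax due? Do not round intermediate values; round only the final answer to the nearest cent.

Assessed value = $1,992,200 × 0.52 = $1,035,944
Homestead exemption = min($79,000, 50% × $1,035,944) = min($79,000, $517,972) = $79,000 (dollar cap binds)
Taxable value = $1,035,944 − $120,100 − $79,000 = $836,844
Ironvale County: $836,844 × 0.0098 = $8,201.0712
Windmere Township: $836,844 × 0.00268 = $2,242.74192
Total = $10,443.81312

$10,443.81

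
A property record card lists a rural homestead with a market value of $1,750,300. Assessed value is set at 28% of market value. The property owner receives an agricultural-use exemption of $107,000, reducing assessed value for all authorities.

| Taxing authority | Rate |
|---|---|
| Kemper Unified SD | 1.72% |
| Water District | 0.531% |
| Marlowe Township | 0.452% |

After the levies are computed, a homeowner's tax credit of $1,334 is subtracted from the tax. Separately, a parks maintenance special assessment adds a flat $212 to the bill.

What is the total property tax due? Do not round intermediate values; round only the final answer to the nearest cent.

Assessed value = $1,750,300 × 0.28 = $490,084
Taxable value = $490,084 − $107,000 = $383,084
Kemper Unified SD: $383,084 × 0.0172 = $6,589.0448
Water District: $383,084 × 0.00531 = $2,034.17604
Marlowe Township: $383,084 × 0.00452 = $1,731.53968
Levies subtotal = $10,354.76052
After credit = $10,354.76052 − $1,334 = $9,020.76052
Total = $9,020.76052 + $212 = $9,232.76052

$9,232.76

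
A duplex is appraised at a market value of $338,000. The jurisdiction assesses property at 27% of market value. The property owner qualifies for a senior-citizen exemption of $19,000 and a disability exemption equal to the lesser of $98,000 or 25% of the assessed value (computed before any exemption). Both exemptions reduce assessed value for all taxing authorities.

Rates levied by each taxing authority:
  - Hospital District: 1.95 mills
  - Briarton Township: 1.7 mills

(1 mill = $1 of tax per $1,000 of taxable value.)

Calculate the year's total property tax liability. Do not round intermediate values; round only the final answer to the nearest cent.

$180.47

Assessed value = $338,000 × 0.27 = $91,260
Disability exemption = min($98,000, 25% × $91,260) = min($98,000, $22,815) = $22,815 (percentage binds)
Taxable value = $91,260 − $19,000 − $22,815 = $49,445
Hospital District: $49,445 × 0.00195 = $96.41775
Briarton Township: $49,445 × 0.0017 = $84.0565
Total = $180.47425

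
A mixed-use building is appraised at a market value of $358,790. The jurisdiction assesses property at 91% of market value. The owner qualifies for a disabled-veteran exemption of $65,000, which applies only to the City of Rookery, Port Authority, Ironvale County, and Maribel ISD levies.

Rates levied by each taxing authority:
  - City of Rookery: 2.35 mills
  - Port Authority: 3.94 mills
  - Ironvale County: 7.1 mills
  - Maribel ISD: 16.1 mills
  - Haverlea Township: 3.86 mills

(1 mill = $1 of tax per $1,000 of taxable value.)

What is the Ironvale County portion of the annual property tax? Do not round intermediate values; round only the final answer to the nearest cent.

$1,856.64

Assessed value = $358,790 × 0.91 = $326,498.9
Ironvale County taxable value = $326,498.9 − $65,000 = $261,498.9
Ironvale County levy = $261,498.9 × 0.0071 = $1,856.64219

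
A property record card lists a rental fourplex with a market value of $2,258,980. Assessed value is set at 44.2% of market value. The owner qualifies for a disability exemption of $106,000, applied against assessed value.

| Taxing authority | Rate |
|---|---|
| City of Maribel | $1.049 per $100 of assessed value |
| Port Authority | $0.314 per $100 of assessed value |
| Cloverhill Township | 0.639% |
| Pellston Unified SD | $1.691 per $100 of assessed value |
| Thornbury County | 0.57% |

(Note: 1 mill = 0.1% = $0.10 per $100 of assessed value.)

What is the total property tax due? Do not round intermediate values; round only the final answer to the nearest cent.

$38,045.96

Assessed value = $2,258,980 × 0.442 = $998,469.16
Taxable value = $998,469.16 − $106,000 = $892,469.16
City of Maribel: $892,469.16 × 0.01049 = $9,362.0014884
Port Authority: $892,469.16 × 0.00314 = $2,802.3531624
Cloverhill Township: $892,469.16 × 0.00639 = $5,702.8779324
Pellston Unified SD: $892,469.16 × 0.01691 = $15,091.6534956
Thornbury County: $892,469.16 × 0.0057 = $5,087.074212
Total = $38,045.9602908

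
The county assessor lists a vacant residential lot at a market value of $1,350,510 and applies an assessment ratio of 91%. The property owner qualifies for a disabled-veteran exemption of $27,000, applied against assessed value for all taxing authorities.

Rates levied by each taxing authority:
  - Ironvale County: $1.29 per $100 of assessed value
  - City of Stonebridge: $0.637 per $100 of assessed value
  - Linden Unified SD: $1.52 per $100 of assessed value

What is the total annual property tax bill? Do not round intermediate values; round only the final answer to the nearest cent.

$41,431.70

Assessed value = $1,350,510 × 0.91 = $1,228,964.1
Taxable value = $1,228,964.1 − $27,000 = $1,201,964.1
Ironvale County: $1,201,964.1 × 0.0129 = $15,505.33689
City of Stonebridge: $1,201,964.1 × 0.00637 = $7,656.511317
Linden Unified SD: $1,201,964.1 × 0.0152 = $18,269.85432
Total = $15,505.33689 + $7,656.511317 + $18,269.85432 = $41,431.702527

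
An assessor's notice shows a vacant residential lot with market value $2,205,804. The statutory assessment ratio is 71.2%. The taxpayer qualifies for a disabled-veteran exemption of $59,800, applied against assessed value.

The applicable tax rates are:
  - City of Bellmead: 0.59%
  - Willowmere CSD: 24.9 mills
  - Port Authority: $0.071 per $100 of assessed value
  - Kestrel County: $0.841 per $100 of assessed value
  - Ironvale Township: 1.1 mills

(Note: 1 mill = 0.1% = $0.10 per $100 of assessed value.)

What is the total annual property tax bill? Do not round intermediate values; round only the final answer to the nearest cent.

Assessed value = $2,205,804 × 0.712 = $1,570,532.448
Taxable value = $1,570,532.448 − $59,800 = $1,510,732.448
City of Bellmead: $1,510,732.448 × 0.0059 = $8,913.3214432
Willowmere CSD: $1,510,732.448 × 0.0249 = $37,617.2379552
Port Authority: $1,510,732.448 × 0.00071 = $1,072.62003808
Kestrel County: $1,510,732.448 × 0.00841 = $12,705.25988768
Ironvale Township: $1,510,732.448 × 0.0011 = $1,661.8056928
Total = $61,970.24501696

$61,970.25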